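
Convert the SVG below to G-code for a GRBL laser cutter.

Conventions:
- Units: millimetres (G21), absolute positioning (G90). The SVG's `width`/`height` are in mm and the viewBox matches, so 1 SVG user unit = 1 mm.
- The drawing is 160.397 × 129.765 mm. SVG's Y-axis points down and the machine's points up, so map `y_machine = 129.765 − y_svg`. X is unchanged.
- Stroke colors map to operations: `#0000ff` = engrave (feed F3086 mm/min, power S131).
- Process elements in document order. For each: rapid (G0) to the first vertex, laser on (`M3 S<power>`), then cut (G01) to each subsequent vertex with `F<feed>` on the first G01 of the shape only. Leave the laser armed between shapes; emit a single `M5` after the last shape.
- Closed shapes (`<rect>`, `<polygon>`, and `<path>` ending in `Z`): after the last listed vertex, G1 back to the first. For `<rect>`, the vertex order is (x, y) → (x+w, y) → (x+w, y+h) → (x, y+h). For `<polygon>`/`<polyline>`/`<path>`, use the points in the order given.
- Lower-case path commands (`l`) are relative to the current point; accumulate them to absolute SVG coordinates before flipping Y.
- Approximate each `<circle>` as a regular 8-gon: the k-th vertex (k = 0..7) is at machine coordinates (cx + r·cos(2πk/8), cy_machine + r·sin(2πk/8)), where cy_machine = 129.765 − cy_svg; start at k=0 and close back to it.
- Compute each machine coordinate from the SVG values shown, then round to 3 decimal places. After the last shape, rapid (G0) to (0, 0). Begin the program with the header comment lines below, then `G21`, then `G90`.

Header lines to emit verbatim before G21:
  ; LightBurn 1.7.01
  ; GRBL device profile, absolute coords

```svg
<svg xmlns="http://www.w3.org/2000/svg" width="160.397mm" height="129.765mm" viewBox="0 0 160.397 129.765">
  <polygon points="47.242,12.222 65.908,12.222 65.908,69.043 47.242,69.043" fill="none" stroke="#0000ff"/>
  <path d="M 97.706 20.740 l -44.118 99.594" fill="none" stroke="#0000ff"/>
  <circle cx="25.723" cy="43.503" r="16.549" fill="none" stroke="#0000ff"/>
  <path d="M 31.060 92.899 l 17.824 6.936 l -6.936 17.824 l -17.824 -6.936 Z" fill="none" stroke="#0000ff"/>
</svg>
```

; LightBurn 1.7.01
; GRBL device profile, absolute coords
G21
G90
G0 X47.242 Y117.543
M3 S131
G01 X65.908 Y117.543 F3086
G01 X65.908 Y60.722
G01 X47.242 Y60.722
G01 X47.242 Y117.543
G0 X97.706 Y109.025
M3 S131
G01 X53.588 Y9.431 F3086
G0 X42.272 Y86.262
M3 S131
G01 X37.425 Y97.964 F3086
G01 X25.723 Y102.811
G01 X14.021 Y97.964
G01 X9.174 Y86.262
G01 X14.021 Y74.560
G01 X25.723 Y69.713
G01 X37.425 Y74.560
G01 X42.272 Y86.262
G0 X31.060 Y36.866
M3 S131
G01 X48.884 Y29.930 F3086
G01 X41.948 Y12.106
G01 X24.124 Y19.042
G01 X31.060 Y36.866
M5
G0 X0.000 Y0.000

viewBox `0 0 160.397 129.765` with mm width/height → 1 unit = 1 mm. Flip: y_m = 129.765 − y_svg.

**Shape 1** — `<polygon>` rectangle, stroke `#0000ff` → engrave (S131, F3086). Machine vertices: (47.242,117.543) → (65.908,117.543) → (65.908,60.722) → (47.242,60.722) → (47.242,117.543). Closed: final G1 returns to the first vertex.

**Shape 2** — `<path>` line segment, stroke `#0000ff` → engrave (S131, F3086). Machine vertices: (97.706,109.025) → (53.588,9.431). Open path.

**Shape 3** — `<circle>` circle, stroke `#0000ff` → engrave (S131, F3086). Machine vertices: (42.272,86.262) → (37.425,97.964) → (25.723,102.811) → (14.021,97.964) → (9.174,86.262) → (14.021,74.560) → (25.723,69.713) → (37.425,74.560) → (42.272,86.262). Closed: final G1 returns to the first vertex.

**Shape 4** — `<path>` regular polygon, stroke `#0000ff` → engrave (S131, F3086). Machine vertices: (31.060,36.866) → (48.884,29.930) → (41.948,12.106) → (24.124,19.042) → (31.060,36.866). Closed: final G1 returns to the first vertex.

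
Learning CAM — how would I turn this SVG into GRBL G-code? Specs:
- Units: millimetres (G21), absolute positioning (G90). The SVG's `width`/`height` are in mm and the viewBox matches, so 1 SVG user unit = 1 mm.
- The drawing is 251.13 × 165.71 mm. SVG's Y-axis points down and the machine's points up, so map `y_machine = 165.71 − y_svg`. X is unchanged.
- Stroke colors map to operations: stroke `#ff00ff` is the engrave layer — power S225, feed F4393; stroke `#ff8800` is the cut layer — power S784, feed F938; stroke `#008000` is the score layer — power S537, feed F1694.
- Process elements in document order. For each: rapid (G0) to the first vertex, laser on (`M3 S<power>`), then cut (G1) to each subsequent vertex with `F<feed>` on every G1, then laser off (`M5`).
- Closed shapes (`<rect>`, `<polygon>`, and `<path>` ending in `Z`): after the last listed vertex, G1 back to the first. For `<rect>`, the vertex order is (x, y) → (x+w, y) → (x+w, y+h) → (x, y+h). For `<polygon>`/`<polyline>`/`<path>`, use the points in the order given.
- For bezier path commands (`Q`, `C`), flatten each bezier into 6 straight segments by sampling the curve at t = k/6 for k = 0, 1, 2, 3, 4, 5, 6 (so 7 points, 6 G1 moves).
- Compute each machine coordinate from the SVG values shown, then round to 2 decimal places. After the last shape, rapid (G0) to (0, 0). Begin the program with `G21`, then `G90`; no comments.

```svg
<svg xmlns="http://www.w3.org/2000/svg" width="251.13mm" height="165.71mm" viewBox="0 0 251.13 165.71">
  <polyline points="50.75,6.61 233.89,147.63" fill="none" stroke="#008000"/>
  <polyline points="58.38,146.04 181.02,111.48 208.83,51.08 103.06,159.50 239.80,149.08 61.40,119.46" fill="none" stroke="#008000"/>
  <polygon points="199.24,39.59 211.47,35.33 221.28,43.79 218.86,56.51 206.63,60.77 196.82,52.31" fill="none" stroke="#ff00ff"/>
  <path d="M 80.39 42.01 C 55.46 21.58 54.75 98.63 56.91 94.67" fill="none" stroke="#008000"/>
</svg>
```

1 u = 1 mm; y_m = 165.71 − y.

[1] `<polyline>` line segment, #008000→score S537 F1694: (50.75,159.10) → (233.89,18.08)

[2] `<polyline>` open polyline, #008000→score S537 F1694: (58.38,19.67) → (181.02,54.23) → (208.83,114.63) → (103.06,6.21) → (239.80,16.63) → (61.40,46.25)

[3] `<polygon>` regular polygon, #ff00ff→engrave S225 F4393: (199.24,126.12) → (211.47,130.38) → (221.28,121.92) → (218.86,109.20) → (206.63,104.94) → (196.82,113.40) → (199.24,126.12) (closed)

[4] `<path>` cubic bezier, #008000→score S537 F1694: (80.39,123.70) → (69.84,126.62) → (62.74,118.25) → (58.49,103.55) → (56.50,87.47) → (56.17,74.98) → (56.91,71.04)

G21
G90
G0 X50.75 Y159.10
M3 S537
G1 X233.89 Y18.08 F1694
M5
G0 X58.38 Y19.67
M3 S537
G1 X181.02 Y54.23 F1694
G1 X208.83 Y114.63 F1694
G1 X103.06 Y6.21 F1694
G1 X239.80 Y16.63 F1694
G1 X61.40 Y46.25 F1694
M5
G0 X199.24 Y126.12
M3 S225
G1 X211.47 Y130.38 F4393
G1 X221.28 Y121.92 F4393
G1 X218.86 Y109.20 F4393
G1 X206.63 Y104.94 F4393
G1 X196.82 Y113.40 F4393
G1 X199.24 Y126.12 F4393
M5
G0 X80.39 Y123.70
M3 S537
G1 X69.84 Y126.62 F1694
G1 X62.74 Y118.25 F1694
G1 X58.49 Y103.55 F1694
G1 X56.50 Y87.47 F1694
G1 X56.17 Y74.98 F1694
G1 X56.91 Y71.04 F1694
M5
G0 X0.00 Y0.00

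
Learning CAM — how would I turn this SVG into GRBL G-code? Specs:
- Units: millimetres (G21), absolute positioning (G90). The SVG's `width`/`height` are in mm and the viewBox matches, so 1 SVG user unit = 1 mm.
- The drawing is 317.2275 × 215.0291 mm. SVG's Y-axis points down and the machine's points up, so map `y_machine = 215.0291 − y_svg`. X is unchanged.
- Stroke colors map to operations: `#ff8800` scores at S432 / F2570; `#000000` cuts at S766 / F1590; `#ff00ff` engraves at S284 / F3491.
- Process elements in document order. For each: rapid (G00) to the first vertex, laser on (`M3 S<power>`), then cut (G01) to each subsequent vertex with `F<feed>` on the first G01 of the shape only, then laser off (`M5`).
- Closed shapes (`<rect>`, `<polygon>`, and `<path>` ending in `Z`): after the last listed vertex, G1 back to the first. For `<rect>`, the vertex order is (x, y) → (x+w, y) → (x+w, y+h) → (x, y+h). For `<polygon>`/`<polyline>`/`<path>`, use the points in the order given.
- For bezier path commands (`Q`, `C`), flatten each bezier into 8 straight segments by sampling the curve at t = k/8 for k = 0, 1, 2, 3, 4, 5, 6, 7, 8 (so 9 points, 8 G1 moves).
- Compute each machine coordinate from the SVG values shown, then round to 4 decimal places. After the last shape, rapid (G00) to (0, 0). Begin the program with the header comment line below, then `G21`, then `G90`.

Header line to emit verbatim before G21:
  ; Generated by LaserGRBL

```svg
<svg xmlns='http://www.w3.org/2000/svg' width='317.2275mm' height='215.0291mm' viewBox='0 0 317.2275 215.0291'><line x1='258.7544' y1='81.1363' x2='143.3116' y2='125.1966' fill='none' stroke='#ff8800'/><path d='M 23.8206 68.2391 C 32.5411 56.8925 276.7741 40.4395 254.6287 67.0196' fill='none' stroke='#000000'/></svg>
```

Since the viewBox matches the mm dimensions, user units are millimetres directly. The only transform is the Y-flip y_m = 215.0291 − y_svg.

Shape 1 is a line segment drawn with `<line>`. Its stroke #ff8800 means score at S432, F2570. After flipping Y the toolpath is (258.7544,133.8928) → (143.3116,89.8325).

Shape 2 is a cubic bezier drawn with `<path>`. Its stroke #000000 means cut at S766, F1590. After flipping Y the toolpath is (23.8206,146.7900) → (37.1502,151.1903) → (66.6775,155.5052) → (106.5211,159.1706) → (150.7994,161.6223) → (193.6308,162.2961) → (229.1338,160.6280) → (251.4270,156.0539) → (254.6287,148.0095).

; Generated by LaserGRBL
G21
G90
G00 X258.7544 Y133.8928
M3 S432
G01 X143.3116 Y89.8325 F2570
M5
G00 X23.8206 Y146.7900
M3 S766
G01 X37.1502 Y151.1903 F1590
G01 X66.6775 Y155.5052
G01 X106.5211 Y159.1706
G01 X150.7994 Y161.6223
G01 X193.6308 Y162.2961
G01 X229.1338 Y160.6280
G01 X251.4270 Y156.0539
G01 X254.6287 Y148.0095
M5
G00 X0.0000 Y0.0000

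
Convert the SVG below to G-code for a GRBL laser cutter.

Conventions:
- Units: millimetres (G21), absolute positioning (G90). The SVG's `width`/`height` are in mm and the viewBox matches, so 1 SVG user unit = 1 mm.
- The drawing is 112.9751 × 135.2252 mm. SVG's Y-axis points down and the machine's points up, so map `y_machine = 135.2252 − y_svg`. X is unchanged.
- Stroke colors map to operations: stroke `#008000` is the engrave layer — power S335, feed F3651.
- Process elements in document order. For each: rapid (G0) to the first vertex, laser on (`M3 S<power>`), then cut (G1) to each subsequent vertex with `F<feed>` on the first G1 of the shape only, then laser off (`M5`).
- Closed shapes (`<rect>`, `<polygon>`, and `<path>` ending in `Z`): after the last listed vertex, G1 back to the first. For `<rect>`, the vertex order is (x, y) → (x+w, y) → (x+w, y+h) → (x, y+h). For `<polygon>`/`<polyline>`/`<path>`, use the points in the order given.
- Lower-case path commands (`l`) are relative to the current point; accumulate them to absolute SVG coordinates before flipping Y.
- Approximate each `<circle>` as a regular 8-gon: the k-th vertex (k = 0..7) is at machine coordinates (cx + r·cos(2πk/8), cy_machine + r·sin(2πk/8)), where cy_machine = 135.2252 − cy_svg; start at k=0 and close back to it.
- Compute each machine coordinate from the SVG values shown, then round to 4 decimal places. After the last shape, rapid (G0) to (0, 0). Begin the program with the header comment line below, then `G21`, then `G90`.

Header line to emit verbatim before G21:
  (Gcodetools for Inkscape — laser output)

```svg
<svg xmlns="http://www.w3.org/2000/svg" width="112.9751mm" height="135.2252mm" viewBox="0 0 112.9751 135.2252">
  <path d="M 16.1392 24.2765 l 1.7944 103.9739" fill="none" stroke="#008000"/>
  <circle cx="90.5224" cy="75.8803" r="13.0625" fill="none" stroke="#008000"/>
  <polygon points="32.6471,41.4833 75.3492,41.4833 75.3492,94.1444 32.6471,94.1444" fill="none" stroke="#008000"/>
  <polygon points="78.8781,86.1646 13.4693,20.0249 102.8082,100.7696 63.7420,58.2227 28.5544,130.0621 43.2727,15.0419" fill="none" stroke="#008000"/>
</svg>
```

(Gcodetools for Inkscape — laser output)
G21
G90
G0 X16.1392 Y110.9487
M3 S335
G1 X17.9336 Y6.9748 F3651
M5
G0 X103.5849 Y59.3449
M3 S335
G1 X99.7590 Y68.5815 F3651
G1 X90.5224 Y72.4074
G1 X81.2858 Y68.5815
G1 X77.4599 Y59.3449
G1 X81.2858 Y50.1083
G1 X90.5224 Y46.2824
G1 X99.7590 Y50.1083
G1 X103.5849 Y59.3449
M5
G0 X32.6471 Y93.7419
M3 S335
G1 X75.3492 Y93.7419 F3651
G1 X75.3492 Y41.0808
G1 X32.6471 Y41.0808
G1 X32.6471 Y93.7419
M5
G0 X78.8781 Y49.0606
M3 S335
G1 X13.4693 Y115.2003 F3651
G1 X102.8082 Y34.4556
G1 X63.7420 Y77.0025
G1 X28.5544 Y5.1631
G1 X43.2727 Y120.1833
G1 X78.8781 Y49.0606
M5
G0 X0.0000 Y0.0000

Since the viewBox matches the mm dimensions, user units are millimetres directly. The only transform is the Y-flip y_m = 135.2252 − y_svg.

Shape 1 is a line segment drawn with `<path>`. Its stroke #008000 means engrave at S335, F3651. After flipping Y the toolpath is (16.1392,110.9487) → (17.9336,6.9748).

Shape 2 is a circle drawn with `<circle>`. Its stroke #008000 means engrave at S335, F3651. After flipping Y the toolpath is (103.5849,59.3449) → (99.7590,68.5815) → (90.5224,72.4074) → (81.2858,68.5815) → (77.4599,59.3449) → (81.2858,50.1083) → (90.5224,46.2824) → (99.7590,50.1083) → (103.5849,59.3449), returning to the start.

Shape 3 is a rectangle drawn with `<polygon>`. Its stroke #008000 means engrave at S335, F3651. After flipping Y the toolpath is (32.6471,93.7419) → (75.3492,93.7419) → (75.3492,41.0808) → (32.6471,41.0808) → (32.6471,93.7419), returning to the start.

Shape 4 is a closed polygon drawn with `<polygon>`. Its stroke #008000 means engrave at S335, F3651. After flipping Y the toolpath is (78.8781,49.0606) → (13.4693,115.2003) → (102.8082,34.4556) → (63.7420,77.0025) → (28.5544,5.1631) → (43.2727,120.1833) → (78.8781,49.0606), returning to the start.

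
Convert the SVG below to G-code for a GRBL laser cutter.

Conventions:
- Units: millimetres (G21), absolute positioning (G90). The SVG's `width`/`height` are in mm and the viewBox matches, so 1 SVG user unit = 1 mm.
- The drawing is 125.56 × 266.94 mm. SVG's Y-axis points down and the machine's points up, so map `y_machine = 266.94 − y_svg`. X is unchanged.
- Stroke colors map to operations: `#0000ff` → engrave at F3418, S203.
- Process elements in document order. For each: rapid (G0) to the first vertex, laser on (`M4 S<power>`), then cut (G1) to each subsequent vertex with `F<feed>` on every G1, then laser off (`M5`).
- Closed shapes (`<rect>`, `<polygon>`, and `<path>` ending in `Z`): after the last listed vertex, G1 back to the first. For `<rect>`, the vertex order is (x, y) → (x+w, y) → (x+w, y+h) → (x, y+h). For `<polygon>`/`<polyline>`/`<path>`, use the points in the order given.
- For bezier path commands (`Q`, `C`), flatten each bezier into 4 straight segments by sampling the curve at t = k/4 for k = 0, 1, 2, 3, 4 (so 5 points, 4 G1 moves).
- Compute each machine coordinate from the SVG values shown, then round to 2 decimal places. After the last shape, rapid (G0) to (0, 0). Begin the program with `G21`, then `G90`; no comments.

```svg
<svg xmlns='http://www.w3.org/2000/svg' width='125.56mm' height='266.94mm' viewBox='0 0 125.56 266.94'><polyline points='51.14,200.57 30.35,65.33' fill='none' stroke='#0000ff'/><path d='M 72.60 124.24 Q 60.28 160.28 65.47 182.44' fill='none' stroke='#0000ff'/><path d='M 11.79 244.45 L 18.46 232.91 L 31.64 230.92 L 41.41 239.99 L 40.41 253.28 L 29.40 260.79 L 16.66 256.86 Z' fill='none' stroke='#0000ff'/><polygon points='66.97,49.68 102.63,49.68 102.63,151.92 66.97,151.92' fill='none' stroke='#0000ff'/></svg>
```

G21
G90
G0 X51.14 Y66.37
M4 S203
G1 X30.35 Y201.61 F3418
M5
G0 X72.60 Y142.70
M4 S203
G1 X67.53 Y125.55 F3418
G1 X64.66 Y110.13 F3418
G1 X63.97 Y96.45 F3418
G1 X65.47 Y84.50 F3418
M5
G0 X11.79 Y22.49
M4 S203
G1 X18.46 Y34.03 F3418
G1 X31.64 Y36.02 F3418
G1 X41.41 Y26.95 F3418
G1 X40.41 Y13.66 F3418
G1 X29.40 Y6.15 F3418
G1 X16.66 Y10.08 F3418
G1 X11.79 Y22.49 F3418
M5
G0 X66.97 Y217.26
M4 S203
G1 X102.63 Y217.26 F3418
G1 X102.63 Y115.02 F3418
G1 X66.97 Y115.02 F3418
G1 X66.97 Y217.26 F3418
M5
G0 X0.00 Y0.00

1 u = 1 mm; y_m = 266.94 − y.

[1] `<polyline>` line segment, #0000ff→engrave S203 F3418: (51.14,66.37) → (30.35,201.61)

[2] `<path>` quadratic bezier, #0000ff→engrave S203 F3418: (72.60,142.70) → (67.53,125.55) → (64.66,110.13) → (63.97,96.45) → (65.47,84.50)

[3] `<path>` regular polygon, #0000ff→engrave S203 F3418: (11.79,22.49) → (18.46,34.03) → (31.64,36.02) → (41.41,26.95) → (40.41,13.66) → (29.40,6.15) → (16.66,10.08) → (11.79,22.49) (closed)

[4] `<polygon>` rectangle, #0000ff→engrave S203 F3418: (66.97,217.26) → (102.63,217.26) → (102.63,115.02) → (66.97,115.02) → (66.97,217.26) (closed)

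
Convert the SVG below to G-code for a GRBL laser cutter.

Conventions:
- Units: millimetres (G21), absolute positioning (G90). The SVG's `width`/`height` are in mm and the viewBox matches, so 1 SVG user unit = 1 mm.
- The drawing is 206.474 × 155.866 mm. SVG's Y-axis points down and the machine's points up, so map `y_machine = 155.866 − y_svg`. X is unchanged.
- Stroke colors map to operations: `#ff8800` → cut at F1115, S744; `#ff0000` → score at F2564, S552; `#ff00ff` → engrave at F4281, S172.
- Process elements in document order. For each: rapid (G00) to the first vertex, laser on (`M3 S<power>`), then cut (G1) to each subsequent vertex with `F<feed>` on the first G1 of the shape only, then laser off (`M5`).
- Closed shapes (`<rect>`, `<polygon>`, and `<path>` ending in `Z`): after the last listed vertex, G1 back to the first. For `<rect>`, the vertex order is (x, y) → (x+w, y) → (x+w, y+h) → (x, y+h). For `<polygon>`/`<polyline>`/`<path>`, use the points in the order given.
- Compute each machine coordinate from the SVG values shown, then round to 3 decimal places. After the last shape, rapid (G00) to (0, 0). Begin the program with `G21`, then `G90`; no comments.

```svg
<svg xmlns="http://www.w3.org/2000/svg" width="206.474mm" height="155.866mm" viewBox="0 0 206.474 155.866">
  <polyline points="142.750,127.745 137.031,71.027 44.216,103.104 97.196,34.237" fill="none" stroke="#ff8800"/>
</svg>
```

G21
G90
G00 X142.750 Y28.121
M3 S744
G1 X137.031 Y84.839 F1115
G1 X44.216 Y52.762
G1 X97.196 Y121.629
M5
G00 X0.000 Y0.000

1 u = 1 mm; y_m = 155.866 − y.

[1] `<polyline>` open polyline, #ff8800→cut S744 F1115: (142.750,28.121) → (137.031,84.839) → (44.216,52.762) → (97.196,121.629)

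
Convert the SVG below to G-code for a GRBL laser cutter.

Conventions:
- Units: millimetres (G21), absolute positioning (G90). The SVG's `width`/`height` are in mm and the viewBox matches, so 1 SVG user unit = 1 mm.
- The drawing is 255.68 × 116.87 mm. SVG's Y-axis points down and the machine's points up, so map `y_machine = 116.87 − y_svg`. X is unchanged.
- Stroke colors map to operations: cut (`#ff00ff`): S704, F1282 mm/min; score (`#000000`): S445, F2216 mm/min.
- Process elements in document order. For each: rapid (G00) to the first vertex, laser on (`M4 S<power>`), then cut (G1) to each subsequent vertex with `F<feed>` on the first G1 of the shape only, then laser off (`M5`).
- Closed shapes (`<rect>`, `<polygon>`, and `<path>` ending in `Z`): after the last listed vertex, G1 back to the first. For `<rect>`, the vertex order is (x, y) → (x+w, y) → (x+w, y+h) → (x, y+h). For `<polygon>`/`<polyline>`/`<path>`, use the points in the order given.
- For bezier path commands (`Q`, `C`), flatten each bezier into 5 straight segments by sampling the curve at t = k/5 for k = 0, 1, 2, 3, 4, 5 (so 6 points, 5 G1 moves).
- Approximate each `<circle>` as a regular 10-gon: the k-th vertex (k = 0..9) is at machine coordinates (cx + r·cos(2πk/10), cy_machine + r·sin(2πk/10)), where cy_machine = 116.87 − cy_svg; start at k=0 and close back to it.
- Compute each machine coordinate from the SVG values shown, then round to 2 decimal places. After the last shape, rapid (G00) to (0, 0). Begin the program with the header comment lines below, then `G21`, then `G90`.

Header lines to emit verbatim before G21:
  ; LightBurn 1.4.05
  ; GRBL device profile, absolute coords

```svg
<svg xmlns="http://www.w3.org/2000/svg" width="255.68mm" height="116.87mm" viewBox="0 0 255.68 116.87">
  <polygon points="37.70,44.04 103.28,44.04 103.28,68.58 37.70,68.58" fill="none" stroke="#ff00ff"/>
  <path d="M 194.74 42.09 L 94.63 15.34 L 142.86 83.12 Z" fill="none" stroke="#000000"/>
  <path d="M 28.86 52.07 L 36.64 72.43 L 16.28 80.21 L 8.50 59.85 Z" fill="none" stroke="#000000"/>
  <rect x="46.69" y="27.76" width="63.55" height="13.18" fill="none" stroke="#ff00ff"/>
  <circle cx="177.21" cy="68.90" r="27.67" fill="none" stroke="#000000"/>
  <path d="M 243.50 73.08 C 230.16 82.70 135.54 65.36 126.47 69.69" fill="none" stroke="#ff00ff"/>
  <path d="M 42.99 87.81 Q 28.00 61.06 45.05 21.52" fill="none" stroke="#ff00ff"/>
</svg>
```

; LightBurn 1.4.05
; GRBL device profile, absolute coords
G21
G90
G00 X37.70 Y72.83
M4 S704
G1 X103.28 Y72.83 F1282
G1 X103.28 Y48.29
G1 X37.70 Y48.29
G1 X37.70 Y72.83
M5
G00 X194.74 Y74.78
M4 S445
G1 X94.63 Y101.53 F2216
G1 X142.86 Y33.75
G1 X194.74 Y74.78
M5
G00 X28.86 Y64.80
M4 S445
G1 X36.64 Y44.44 F2216
G1 X16.28 Y36.66
G1 X8.50 Y57.02
G1 X28.86 Y64.80
M5
G00 X46.69 Y89.11
M4 S704
G1 X110.24 Y89.11 F1282
G1 X110.24 Y75.93
G1 X46.69 Y75.93
G1 X46.69 Y89.11
M5
G00 X204.88 Y47.97
M4 S445
G1 X199.60 Y64.23 F2216
G1 X185.76 Y74.29
G1 X168.66 Y74.29
G1 X154.82 Y64.23
G1 X149.54 Y47.97
G1 X154.82 Y31.71
G1 X168.66 Y21.65
G1 X185.76 Y21.65
G1 X199.60 Y31.71
G1 X204.88 Y47.97
M5
G00 X243.50 Y43.79
M4 S704
G1 X227.08 Y40.86 F1282
G1 X199.15 Y42.07
G1 X167.74 Y45.09
G1 X140.84 Y47.57
G1 X126.47 Y47.18
M5
G00 X42.99 Y29.06
M4 S704
G1 X38.28 Y40.27 F1282
G1 X36.12 Y52.51
G1 X36.54 Y65.76
G1 X39.51 Y80.05
G1 X45.05 Y95.35
M5
G00 X0.00 Y0.00

1 u = 1 mm; y_m = 116.87 − y.

[1] `<polygon>` rectangle, #ff00ff→cut S704 F1282: (37.70,72.83) → (103.28,72.83) → (103.28,48.29) → (37.70,48.29) → (37.70,72.83) (closed)

[2] `<path>` closed polygon, #000000→score S445 F2216: (194.74,74.78) → (94.63,101.53) → (142.86,33.75) → (194.74,74.78) (closed)

[3] `<path>` regular polygon, #000000→score S445 F2216: (28.86,64.80) → (36.64,44.44) → (16.28,36.66) → (8.50,57.02) → (28.86,64.80) (closed)

[4] `<rect>` rectangle, #ff00ff→cut S704 F1282: (46.69,89.11) → (110.24,89.11) → (110.24,75.93) → (46.69,75.93) → (46.69,89.11) (closed)

[5] `<circle>` circle, #000000→score S445 F2216: (204.88,47.97) → (199.60,64.23) → (185.76,74.29) → (168.66,74.29) → (154.82,64.23) → (149.54,47.97) → (154.82,31.71) → (168.66,21.65) → (185.76,21.65) → (199.60,31.71) → (204.88,47.97) (closed)

[6] `<path>` cubic bezier, #ff00ff→cut S704 F1282: (243.50,43.79) → (227.08,40.86) → (199.15,42.07) → (167.74,45.09) → (140.84,47.57) → (126.47,47.18)

[7] `<path>` quadratic bezier, #ff00ff→cut S704 F1282: (42.99,29.06) → (38.28,40.27) → (36.12,52.51) → (36.54,65.76) → (39.51,80.05) → (45.05,95.35)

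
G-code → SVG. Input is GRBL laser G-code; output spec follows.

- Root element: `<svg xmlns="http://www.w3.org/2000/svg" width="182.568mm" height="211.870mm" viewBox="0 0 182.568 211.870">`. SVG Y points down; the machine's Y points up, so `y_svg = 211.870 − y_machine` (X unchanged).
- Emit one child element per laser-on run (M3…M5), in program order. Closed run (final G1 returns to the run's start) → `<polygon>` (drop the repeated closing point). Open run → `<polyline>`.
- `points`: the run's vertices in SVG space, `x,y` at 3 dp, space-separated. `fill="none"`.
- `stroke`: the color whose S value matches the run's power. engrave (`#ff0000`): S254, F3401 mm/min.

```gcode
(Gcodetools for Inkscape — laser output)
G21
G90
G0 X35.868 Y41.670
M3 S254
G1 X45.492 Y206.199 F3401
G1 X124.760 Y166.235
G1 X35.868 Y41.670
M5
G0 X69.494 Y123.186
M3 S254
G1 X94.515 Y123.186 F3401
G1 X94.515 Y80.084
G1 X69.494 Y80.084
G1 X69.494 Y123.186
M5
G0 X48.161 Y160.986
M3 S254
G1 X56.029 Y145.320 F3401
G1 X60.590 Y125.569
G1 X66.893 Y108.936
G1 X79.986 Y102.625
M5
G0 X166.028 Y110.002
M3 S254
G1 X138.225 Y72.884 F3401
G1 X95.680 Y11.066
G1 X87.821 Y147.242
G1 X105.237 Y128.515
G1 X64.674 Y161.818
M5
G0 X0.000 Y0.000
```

<svg xmlns="http://www.w3.org/2000/svg" width="182.568mm" height="211.870mm" viewBox="0 0 182.568 211.870">
  <polygon points="35.868,170.200 45.492,5.671 124.760,45.635" fill="none" stroke="#ff0000"/>
  <polygon points="69.494,88.684 94.515,88.684 94.515,131.786 69.494,131.786" fill="none" stroke="#ff0000"/>
  <polyline points="48.161,50.884 56.029,66.550 60.590,86.301 66.893,102.934 79.986,109.245" fill="none" stroke="#ff0000"/>
  <polyline points="166.028,101.868 138.225,138.986 95.680,200.804 87.821,64.628 105.237,83.355 64.674,50.052" fill="none" stroke="#ff0000"/>
</svg>

y_svg = 211.870 − y_m. Every run uses S254, so all elements get stroke `#ff0000` (engrave).

[1] closed run; points: 35.868,170.200 45.492,5.671 124.760,45.635

[2] closed run; points: 69.494,88.684 94.515,88.684 94.515,131.786 69.494,131.786

[3] open run; points: 48.161,50.884 56.029,66.550 60.590,86.301 66.893,102.934 79.986,109.245

[4] open run; points: 166.028,101.868 138.225,138.986 95.680,200.804 87.821,64.628 105.237,83.355 64.674,50.052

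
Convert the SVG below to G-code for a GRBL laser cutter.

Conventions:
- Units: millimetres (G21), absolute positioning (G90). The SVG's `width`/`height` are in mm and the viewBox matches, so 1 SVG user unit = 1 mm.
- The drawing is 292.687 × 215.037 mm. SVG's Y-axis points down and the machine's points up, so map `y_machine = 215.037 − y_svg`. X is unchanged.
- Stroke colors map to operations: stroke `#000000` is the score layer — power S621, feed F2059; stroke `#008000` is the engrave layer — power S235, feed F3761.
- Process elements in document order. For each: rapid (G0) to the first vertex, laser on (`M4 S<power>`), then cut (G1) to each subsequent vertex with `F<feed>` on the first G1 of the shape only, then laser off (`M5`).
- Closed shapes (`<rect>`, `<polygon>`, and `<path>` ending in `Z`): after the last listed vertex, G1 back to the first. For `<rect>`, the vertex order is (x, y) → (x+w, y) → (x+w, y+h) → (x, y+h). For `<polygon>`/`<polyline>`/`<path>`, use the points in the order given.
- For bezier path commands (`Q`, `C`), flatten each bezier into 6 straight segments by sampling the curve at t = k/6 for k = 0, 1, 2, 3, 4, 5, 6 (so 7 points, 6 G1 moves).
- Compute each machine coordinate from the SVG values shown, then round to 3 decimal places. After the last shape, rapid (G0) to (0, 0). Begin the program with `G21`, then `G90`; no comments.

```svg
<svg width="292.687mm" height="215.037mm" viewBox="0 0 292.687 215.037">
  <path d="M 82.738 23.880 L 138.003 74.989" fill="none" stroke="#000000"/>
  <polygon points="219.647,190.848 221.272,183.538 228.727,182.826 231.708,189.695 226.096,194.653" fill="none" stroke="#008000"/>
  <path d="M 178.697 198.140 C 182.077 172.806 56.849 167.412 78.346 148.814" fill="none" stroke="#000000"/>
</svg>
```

1 u = 1 mm; y_m = 215.037 − y.

[1] `<path>` line segment, #000000→score S621 F2059: (82.738,191.157) → (138.003,140.048)

[2] `<polygon>` regular polygon, #008000→engrave S235 F3761: (219.647,24.189) → (221.272,31.499) → (228.727,32.211) → (231.708,25.342) → (226.096,20.384) → (219.647,24.189) (closed)

[3] `<path>` cubic bezier, #000000→score S621 F2059: (178.697,16.897) → (170.944,28.056) → (149.405,36.812) → (121.728,44.086) → (95.560,50.799) → (78.550,57.871) → (78.346,66.223)

G21
G90
G0 X82.738 Y191.157
M4 S621
G1 X138.003 Y140.048 F2059
M5
G0 X219.647 Y24.189
M4 S235
G1 X221.272 Y31.499 F3761
G1 X228.727 Y32.211
G1 X231.708 Y25.342
G1 X226.096 Y20.384
G1 X219.647 Y24.189
M5
G0 X178.697 Y16.897
M4 S621
G1 X170.944 Y28.056 F2059
G1 X149.405 Y36.812
G1 X121.728 Y44.086
G1 X95.560 Y50.799
G1 X78.550 Y57.871
G1 X78.346 Y66.223
M5
G0 X0.000 Y0.000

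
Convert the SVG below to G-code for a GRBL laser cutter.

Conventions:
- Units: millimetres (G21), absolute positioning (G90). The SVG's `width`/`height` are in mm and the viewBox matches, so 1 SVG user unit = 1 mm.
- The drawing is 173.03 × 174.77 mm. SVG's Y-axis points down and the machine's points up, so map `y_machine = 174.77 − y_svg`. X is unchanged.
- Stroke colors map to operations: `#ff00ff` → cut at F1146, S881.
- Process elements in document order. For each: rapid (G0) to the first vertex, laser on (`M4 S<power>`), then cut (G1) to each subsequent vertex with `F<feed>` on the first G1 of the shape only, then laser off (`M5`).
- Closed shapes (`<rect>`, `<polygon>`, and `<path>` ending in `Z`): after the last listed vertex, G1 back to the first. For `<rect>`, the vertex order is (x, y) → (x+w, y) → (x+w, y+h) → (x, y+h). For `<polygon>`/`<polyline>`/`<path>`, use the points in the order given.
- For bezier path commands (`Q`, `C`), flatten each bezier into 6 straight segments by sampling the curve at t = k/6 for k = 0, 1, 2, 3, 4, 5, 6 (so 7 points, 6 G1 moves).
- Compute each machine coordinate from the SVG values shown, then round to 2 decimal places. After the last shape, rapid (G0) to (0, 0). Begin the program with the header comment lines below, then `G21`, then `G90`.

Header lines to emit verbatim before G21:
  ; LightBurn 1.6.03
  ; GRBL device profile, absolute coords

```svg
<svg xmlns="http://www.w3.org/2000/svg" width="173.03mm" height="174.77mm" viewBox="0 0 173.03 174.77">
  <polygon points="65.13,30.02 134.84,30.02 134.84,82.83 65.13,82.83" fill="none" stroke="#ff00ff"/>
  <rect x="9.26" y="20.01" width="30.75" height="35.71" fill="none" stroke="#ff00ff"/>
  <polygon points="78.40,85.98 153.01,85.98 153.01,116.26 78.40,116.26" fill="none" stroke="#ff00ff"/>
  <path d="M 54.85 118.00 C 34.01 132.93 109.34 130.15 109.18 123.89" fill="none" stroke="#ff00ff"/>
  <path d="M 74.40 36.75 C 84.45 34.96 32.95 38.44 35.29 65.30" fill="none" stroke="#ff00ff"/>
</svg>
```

; LightBurn 1.6.03
; GRBL device profile, absolute coords
G21
G90
G0 X65.13 Y144.75
M4 S881
G1 X134.84 Y144.75 F1146
G1 X134.84 Y91.94
G1 X65.13 Y91.94
G1 X65.13 Y144.75
M5
G0 X9.26 Y154.76
M4 S881
G1 X40.01 Y154.76 F1146
G1 X40.01 Y119.05
G1 X9.26 Y119.05
G1 X9.26 Y154.76
M5
G0 X78.40 Y88.79
M4 S881
G1 X153.01 Y88.79 F1146
G1 X153.01 Y58.51
G1 X78.40 Y58.51
G1 X78.40 Y88.79
M5
G0 X54.85 Y56.77
M4 S881
G1 X51.65 Y50.71 F1146
G1 X59.71 Y47.22
G1 X74.26 Y45.88
G1 X90.53 Y46.31
G1 X103.76 Y48.11
G1 X109.18 Y50.88
M5
G0 X74.40 Y138.02
M4 S881
G1 X74.83 Y138.39 F1146
G1 X68.21 Y137.38
G1 X57.74 Y134.49
G1 X46.62 Y129.21
G1 X38.07 Y121.04
G1 X35.29 Y109.47
M5
G0 X0.00 Y0.00

Since the viewBox matches the mm dimensions, user units are millimetres directly. The only transform is the Y-flip y_m = 174.77 − y_svg.

Shape 1 is a rectangle drawn with `<polygon>`. Its stroke #ff00ff means cut at S881, F1146. After flipping Y the toolpath is (65.13,144.75) → (134.84,144.75) → (134.84,91.94) → (65.13,91.94) → (65.13,144.75), returning to the start.

Shape 2 is a rectangle drawn with `<rect>`. Its stroke #ff00ff means cut at S881, F1146. After flipping Y the toolpath is (9.26,154.76) → (40.01,154.76) → (40.01,119.05) → (9.26,119.05) → (9.26,154.76), returning to the start.

Shape 3 is a rectangle drawn with `<polygon>`. Its stroke #ff00ff means cut at S881, F1146. After flipping Y the toolpath is (78.40,88.79) → (153.01,88.79) → (153.01,58.51) → (78.40,58.51) → (78.40,88.79), returning to the start.

Shape 4 is a cubic bezier drawn with `<path>`. Its stroke #ff00ff means cut at S881, F1146. After flipping Y the toolpath is (54.85,56.77) → (51.65,50.71) → (59.71,47.22) → (74.26,45.88) → (90.53,46.31) → (103.76,48.11) → (109.18,50.88).

Shape 5 is a cubic bezier drawn with `<path>`. Its stroke #ff00ff means cut at S881, F1146. After flipping Y the toolpath is (74.40,138.02) → (74.83,138.39) → (68.21,137.38) → (57.74,134.49) → (46.62,129.21) → (38.07,121.04) → (35.29,109.47).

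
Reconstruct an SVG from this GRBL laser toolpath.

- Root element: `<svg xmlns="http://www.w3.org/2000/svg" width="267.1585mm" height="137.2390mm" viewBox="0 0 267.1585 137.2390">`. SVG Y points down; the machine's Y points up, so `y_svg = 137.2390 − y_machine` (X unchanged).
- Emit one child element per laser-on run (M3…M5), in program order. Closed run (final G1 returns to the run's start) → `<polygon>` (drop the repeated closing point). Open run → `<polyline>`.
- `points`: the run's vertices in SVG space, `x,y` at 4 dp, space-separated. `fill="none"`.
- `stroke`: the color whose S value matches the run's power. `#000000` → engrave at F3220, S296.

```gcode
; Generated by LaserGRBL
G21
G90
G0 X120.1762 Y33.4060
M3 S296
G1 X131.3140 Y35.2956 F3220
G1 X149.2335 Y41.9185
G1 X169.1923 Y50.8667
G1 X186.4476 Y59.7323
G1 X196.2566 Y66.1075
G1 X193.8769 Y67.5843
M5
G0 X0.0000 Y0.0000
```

Machine Y-up, SVG Y-down with viewBox height 137.2390, so y_svg = 137.2390 − y_machine; X carries over. Every run uses S296, so all elements get stroke `#000000` (engrave).

Run 1: The run is open, so emit a `<polyline>` with points (Y-flipped): 120.1762,103.8330 131.3140,101.9434 149.2335,95.3205 169.1923,86.3723 186.4476,77.5067 196.2566,71.1315 193.8769,69.6547.

<svg xmlns="http://www.w3.org/2000/svg" width="267.1585mm" height="137.2390mm" viewBox="0 0 267.1585 137.2390">
  <polyline points="120.1762,103.8330 131.3140,101.9434 149.2335,95.3205 169.1923,86.3723 186.4476,77.5067 196.2566,71.1315 193.8769,69.6547" fill="none" stroke="#000000"/>
</svg>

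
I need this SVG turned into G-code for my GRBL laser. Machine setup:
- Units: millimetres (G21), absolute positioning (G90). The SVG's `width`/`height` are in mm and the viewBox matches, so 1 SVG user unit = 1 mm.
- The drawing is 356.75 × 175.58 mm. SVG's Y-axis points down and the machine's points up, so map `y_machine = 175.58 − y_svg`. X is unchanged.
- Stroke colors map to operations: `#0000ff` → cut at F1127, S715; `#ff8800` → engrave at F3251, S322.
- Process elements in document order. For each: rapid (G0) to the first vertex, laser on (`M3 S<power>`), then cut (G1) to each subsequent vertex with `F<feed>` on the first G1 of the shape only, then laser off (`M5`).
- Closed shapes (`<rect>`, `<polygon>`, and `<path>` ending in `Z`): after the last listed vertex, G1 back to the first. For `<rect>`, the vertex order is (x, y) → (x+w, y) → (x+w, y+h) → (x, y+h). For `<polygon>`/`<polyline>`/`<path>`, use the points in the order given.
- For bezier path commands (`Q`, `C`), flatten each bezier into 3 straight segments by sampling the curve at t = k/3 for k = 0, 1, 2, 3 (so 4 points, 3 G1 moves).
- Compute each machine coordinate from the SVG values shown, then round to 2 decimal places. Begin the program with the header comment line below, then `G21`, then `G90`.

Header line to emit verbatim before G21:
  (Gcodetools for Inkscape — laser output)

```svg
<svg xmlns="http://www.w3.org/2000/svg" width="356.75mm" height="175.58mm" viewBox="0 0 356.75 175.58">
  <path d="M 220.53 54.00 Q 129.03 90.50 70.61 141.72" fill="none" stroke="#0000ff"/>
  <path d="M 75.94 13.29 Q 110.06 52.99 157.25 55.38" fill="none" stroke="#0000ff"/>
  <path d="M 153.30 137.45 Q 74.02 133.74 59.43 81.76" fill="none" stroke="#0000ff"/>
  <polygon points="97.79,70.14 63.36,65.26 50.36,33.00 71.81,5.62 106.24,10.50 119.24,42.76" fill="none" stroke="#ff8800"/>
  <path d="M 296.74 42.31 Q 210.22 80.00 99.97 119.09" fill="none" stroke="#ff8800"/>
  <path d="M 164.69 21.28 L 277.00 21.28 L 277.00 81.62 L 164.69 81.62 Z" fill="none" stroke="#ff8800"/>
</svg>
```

(Gcodetools for Inkscape — laser output)
G21
G90
G0 X220.53 Y121.58
M3 S715
G1 X163.21 Y95.61 F1127
G1 X113.23 Y66.37
G1 X70.61 Y33.86
M5
G0 X75.94 Y162.29
M3 S715
G1 X100.14 Y139.97 F1127
G1 X127.24 Y125.94
G1 X157.25 Y120.20
M5
G0 X153.30 Y38.13
M3 S715
G1 X107.63 Y45.97 F1127
G1 X76.34 Y64.53
G1 X59.43 Y93.82
M5
G0 X97.79 Y105.44
M3 S322
G1 X63.36 Y110.32 F3251
G1 X50.36 Y142.58
G1 X71.81 Y169.96
G1 X106.24 Y165.08
G1 X119.24 Y132.82
G1 X97.79 Y105.44
M5
G0 X296.74 Y133.27
M3 S322
G1 X236.42 Y107.99 F3251
G1 X170.83 Y82.39
G1 X99.97 Y56.49
M5
G0 X164.69 Y154.30
M3 S322
G1 X277.00 Y154.30 F3251
G1 X277.00 Y93.96
G1 X164.69 Y93.96
G1 X164.69 Y154.30
M5

viewBox `0 0 356.75 175.58` with mm width/height → 1 unit = 1 mm. Flip: y_m = 175.58 − y_svg.

**Shape 1** — `<path>` quadratic bezier, stroke `#0000ff` → cut (S715, F1127). Control points (SVG): P0=(220.53,54.00), P1=(129.03,90.50), P2=(70.61,141.72); sampled at t=k/3. Machine vertices: (220.53,121.58) → (163.21,95.61) → (113.23,66.37) → (70.61,33.86). Open path.

**Shape 2** — `<path>` quadratic bezier, stroke `#0000ff` → cut (S715, F1127). Control points (SVG): P0=(75.94,13.29), P1=(110.06,52.99), P2=(157.25,55.38); sampled at t=k/3. Machine vertices: (75.94,162.29) → (100.14,139.97) → (127.24,125.94) → (157.25,120.20). Open path.

**Shape 3** — `<path>` quadratic bezier, stroke `#0000ff` → cut (S715, F1127). Control points (SVG): P0=(153.30,137.45), P1=(74.02,133.74), P2=(59.43,81.76); sampled at t=k/3. Machine vertices: (153.30,38.13) → (107.63,45.97) → (76.34,64.53) → (59.43,93.82). Open path.

**Shape 4** — `<polygon>` regular polygon, stroke `#ff8800` → engrave (S322, F3251). Machine vertices: (97.79,105.44) → (63.36,110.32) → (50.36,142.58) → (71.81,169.96) → (106.24,165.08) → (119.24,132.82) → (97.79,105.44). Closed: final G1 returns to the first vertex.

**Shape 5** — `<path>` quadratic bezier, stroke `#ff8800` → engrave (S322, F3251). Control points (SVG): P0=(296.74,42.31), P1=(210.22,80.00), P2=(99.97,119.09); sampled at t=k/3. Machine vertices: (296.74,133.27) → (236.42,107.99) → (170.83,82.39) → (99.97,56.49). Open path.

**Shape 6** — `<path>` rectangle, stroke `#ff8800` → engrave (S322, F3251). Machine vertices: (164.69,154.30) → (277.00,154.30) → (277.00,93.96) → (164.69,93.96) → (164.69,154.30). Closed: final G1 returns to the first vertex.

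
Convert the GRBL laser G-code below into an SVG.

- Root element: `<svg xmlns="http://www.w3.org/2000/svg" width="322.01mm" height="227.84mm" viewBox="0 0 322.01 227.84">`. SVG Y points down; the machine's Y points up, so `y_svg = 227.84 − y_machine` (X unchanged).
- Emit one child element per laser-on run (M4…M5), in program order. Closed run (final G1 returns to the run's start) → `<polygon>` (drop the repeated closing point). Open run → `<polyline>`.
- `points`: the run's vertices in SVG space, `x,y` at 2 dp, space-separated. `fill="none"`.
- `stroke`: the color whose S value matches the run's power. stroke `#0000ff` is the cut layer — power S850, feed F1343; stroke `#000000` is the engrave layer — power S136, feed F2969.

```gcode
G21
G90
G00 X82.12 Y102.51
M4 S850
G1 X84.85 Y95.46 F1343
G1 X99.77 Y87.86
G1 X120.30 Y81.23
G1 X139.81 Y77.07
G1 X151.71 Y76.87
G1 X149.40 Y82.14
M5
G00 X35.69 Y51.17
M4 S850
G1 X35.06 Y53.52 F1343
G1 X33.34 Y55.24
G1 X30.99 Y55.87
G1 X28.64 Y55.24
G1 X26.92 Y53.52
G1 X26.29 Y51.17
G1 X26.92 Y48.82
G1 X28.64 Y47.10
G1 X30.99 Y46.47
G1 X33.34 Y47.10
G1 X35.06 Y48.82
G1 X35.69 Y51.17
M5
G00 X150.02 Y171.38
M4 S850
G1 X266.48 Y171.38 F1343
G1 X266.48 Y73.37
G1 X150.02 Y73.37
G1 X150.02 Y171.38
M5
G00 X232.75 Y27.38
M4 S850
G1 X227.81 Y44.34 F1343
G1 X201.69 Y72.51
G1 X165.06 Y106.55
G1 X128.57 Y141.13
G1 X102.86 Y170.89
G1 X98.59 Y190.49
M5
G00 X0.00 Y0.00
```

Machine Y-up, SVG Y-down with viewBox height 227.84, so y_svg = 227.84 − y_machine; X carries over. Every run uses S850, so all elements get stroke `#0000ff` (cut).

Run 1: The run is open, so emit a `<polyline>` with points (Y-flipped): 82.12,125.33 84.85,132.38 99.77,139.98 120.30,146.61 139.81,150.77 151.71,150.97 149.40,145.70.

Run 2: The run returns to its start, so emit a `<polygon>` with points (Y-flipped): 35.69,176.67 35.06,174.32 33.34,172.60 30.99,171.97 28.64,172.60 26.92,174.32 26.29,176.67 26.92,179.02 28.64,180.74 30.99,181.37 33.34,180.74 35.06,179.02.

Run 3: The run returns to its start, so emit a `<polygon>` with points (Y-flipped): 150.02,56.46 266.48,56.46 266.48,154.47 150.02,154.47.

Run 4: The run is open, so emit a `<polyline>` with points (Y-flipped): 232.75,200.46 227.81,183.50 201.69,155.33 165.06,121.29 128.57,86.71 102.86,56.95 98.59,37.35.

<svg xmlns="http://www.w3.org/2000/svg" width="322.01mm" height="227.84mm" viewBox="0 0 322.01 227.84">
  <polyline points="82.12,125.33 84.85,132.38 99.77,139.98 120.30,146.61 139.81,150.77 151.71,150.97 149.40,145.70" fill="none" stroke="#0000ff"/>
  <polygon points="35.69,176.67 35.06,174.32 33.34,172.60 30.99,171.97 28.64,172.60 26.92,174.32 26.29,176.67 26.92,179.02 28.64,180.74 30.99,181.37 33.34,180.74 35.06,179.02" fill="none" stroke="#0000ff"/>
  <polygon points="150.02,56.46 266.48,56.46 266.48,154.47 150.02,154.47" fill="none" stroke="#0000ff"/>
  <polyline points="232.75,200.46 227.81,183.50 201.69,155.33 165.06,121.29 128.57,86.71 102.86,56.95 98.59,37.35" fill="none" stroke="#0000ff"/>
</svg>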